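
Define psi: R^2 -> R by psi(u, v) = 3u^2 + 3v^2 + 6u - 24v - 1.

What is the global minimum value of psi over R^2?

-52

psi(u,v) separates as P(u) + Q(v) − 1, so its minimum is min P + min Q − 1.
P'(u) = 6u + 6 vanishes at u ∈ {-1}; Q'(v) = 6v - 24 vanishes at v ∈ {4}.
Local minima of P (where P''>0): P(-1)=-3. Local minima of Q: Q(4)=-48.
So the global minimum of psi is P(-1) + Q(4) − 1 = -3 − 48 − 1 = -52, attained at (-1, 4).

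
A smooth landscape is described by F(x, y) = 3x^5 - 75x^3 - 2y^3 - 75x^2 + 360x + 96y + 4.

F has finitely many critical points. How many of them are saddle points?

F separates as a function of x plus a function of y, so ∇F=0 decouples.
∂F/∂x = 15(x - 4)(x - 1)(x + 2)(x + 3) = 0 at x ∈ {-3, -2, 1, 4}; ∂F/∂y = -6(y - 4)(y + 4) = 0 at y ∈ {-4, 4}.
The Hessian is diagonal: diag(F_xx, F_yy). Second derivatives: F_xx(-3)=-420, F_xx(-2)=270, F_xx(1)=-540, F_xx(4)=1890; F_yy(-4)=48, F_yy(4)=-48.
Saddle points occur where the two diagonal entries have opposite signs: (-3, -4), (-2, 4), (1, -4), (4, 4). Count: 4.

4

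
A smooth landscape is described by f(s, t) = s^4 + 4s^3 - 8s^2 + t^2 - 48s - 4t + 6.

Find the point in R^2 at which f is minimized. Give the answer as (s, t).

f(s,t) separates as P(s) + Q(t) + 6, so its minimum is min P + min Q + 6.
P'(s) = 4(s - 2)(s + 2)(s + 3) vanishes at s ∈ {-3, -2, 2}; Q'(t) = 2(t - 2) vanishes at t ∈ {2}.
Local minima of P (where P''>0): P(-3)=45, P(2)=-80. Local minima of Q: Q(2)=-4.
So the global minimum of f is P(2) + Q(2) + 6 = -80 − 4 + 6 = -78, attained at (2, 2).

(2, 2)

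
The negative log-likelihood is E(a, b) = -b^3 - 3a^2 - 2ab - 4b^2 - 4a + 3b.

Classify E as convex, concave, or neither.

neither

The term -b^3 is cubic, so the Hessian is not constant.
∂²E/∂b² = -6b - 8, which takes both signs as b varies (negative for sufficiently large b). A diagonal entry of the Hessian changing sign means the Hessian is neither positive- nor negative-semidefinite on all of R^2.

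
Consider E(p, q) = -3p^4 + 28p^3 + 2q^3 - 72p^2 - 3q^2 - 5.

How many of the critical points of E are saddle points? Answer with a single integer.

E separates as a function of p plus a function of q, so ∇E=0 decouples.
∂E/∂p = -12p(p - 4)(p - 3) = 0 at p ∈ {0, 3, 4}; ∂E/∂q = 6q(q - 1) = 0 at q ∈ {0, 1}.
The Hessian is diagonal: diag(E_pp, E_qq). Second derivatives: E_pp(0)=-144, E_pp(3)=36, E_pp(4)=-48; E_qq(0)=-6, E_qq(1)=6.
Saddle points occur where the two diagonal entries have opposite signs: (0, 1), (3, 0), (4, 1). Count: 3.

3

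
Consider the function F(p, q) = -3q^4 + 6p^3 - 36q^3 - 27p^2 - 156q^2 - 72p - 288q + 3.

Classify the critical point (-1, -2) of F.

The mixed partial ∂²F/∂p∂q is 0, so the Hessian at any point is diag(F_pp, F_qq) = diag(18(2p - 3), -12(3q^2 + 18q + 26)).
At (-1, -2): H = diag(-90, -24).
Both eigenvalues are negative, so H is negative definite: a local maximum.

local maximum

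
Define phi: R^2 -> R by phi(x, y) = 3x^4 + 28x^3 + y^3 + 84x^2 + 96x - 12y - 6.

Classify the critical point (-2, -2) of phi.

local maximum

The mixed partial ∂²phi/∂x∂y is 0, so the Hessian at any point is diag(phi_xx, phi_yy) = diag(12(3x^2 + 14x + 14), 6y).
At (-2, -2): H = diag(-24, -12).
Both eigenvalues are negative, so H is negative definite: a local maximum.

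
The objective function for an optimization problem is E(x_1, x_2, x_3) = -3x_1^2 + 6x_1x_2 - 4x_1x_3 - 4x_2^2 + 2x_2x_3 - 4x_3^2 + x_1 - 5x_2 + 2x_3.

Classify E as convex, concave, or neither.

concave

E is quadratic, so its Hessian is the constant matrix H = [[-6, 6, -4], [6, -8, 2], [-4, 2, -8]].
Leading principal minors: -6, 12, -40.
Signs alternate −, +, − ⇒ H ≺ 0 ⇒ concave.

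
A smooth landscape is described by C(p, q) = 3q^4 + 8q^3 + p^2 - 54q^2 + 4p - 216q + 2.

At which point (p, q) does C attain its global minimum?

C(p,q) separates as A(p) + B(q) + 2, so its minimum is min A + min B + 2.
A'(p) = 2p + 4 vanishes at p ∈ {-2}; B'(q) = 12(q - 3)(q + 2)(q + 3) vanishes at q ∈ {-3, -2, 3}.
Local minima of A (where A''>0): A(-2)=-4. Local minima of B: B(-3)=189, B(3)=-675.
So the global minimum of C is A(-2) + B(3) + 2 = -4 − 675 + 2 = -677, attained at (-2, 3).

(-2, 3)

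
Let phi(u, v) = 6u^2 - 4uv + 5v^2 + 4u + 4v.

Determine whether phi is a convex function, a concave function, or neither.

phi is quadratic, so its Hessian is the constant matrix H = [[12, -4], [-4, 10]].
det(H) = 104, tr(H) = 22.
det(H) > 0 and tr(H) > 0, so H is positive definite everywhere: convex.

convex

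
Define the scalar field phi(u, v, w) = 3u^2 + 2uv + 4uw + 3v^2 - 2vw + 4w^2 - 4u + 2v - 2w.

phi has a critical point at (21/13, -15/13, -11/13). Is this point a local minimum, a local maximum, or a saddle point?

local minimum

The Hessian is constant: H = [[6, 2, 4], [2, 6, -2], [4, -2, 8]].
Leading principal minors: Δ₁ = 6, Δ₂ = 32, Δ₃ = 104.
All leading minors are positive, so H is positive definite: a local minimum.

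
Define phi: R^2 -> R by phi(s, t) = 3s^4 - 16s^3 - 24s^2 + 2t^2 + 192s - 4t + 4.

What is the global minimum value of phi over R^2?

phi(s,t) separates as P(s) + Q(t) + 4, so its minimum is min P + min Q + 4.
P'(s) = 12(s - 4)(s - 2)(s + 2) vanishes at s ∈ {-2, 2, 4}; Q'(t) = 4(t - 1) vanishes at t ∈ {1}.
Local minima of P (where P''>0): P(-2)=-304, P(4)=128. Local minima of Q: Q(1)=-2.
So the global minimum of phi is P(-2) + Q(1) + 4 = -304 − 2 + 4 = -302, attained at (-2, 1).

-302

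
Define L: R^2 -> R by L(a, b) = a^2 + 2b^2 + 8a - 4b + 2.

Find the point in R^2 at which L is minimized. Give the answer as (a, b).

L(a,b) separates as P(a) + Q(b) + 2, so its minimum is min P + min Q + 2.
P'(a) = 2a + 8 vanishes at a ∈ {-4}; Q'(b) = 4b - 4 vanishes at b ∈ {1}.
Local minima of P (where P''>0): P(-4)=-16. Local minima of Q: Q(1)=-2.
So the global minimum of L is P(-4) + Q(1) + 2 = -16 − 2 + 2 = -16, attained at (-4, 1).

(-4, 1)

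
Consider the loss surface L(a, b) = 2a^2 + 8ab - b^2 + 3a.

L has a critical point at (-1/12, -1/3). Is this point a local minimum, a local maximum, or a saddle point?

The Hessian of L is constant: H = [[4, 8], [8, -2]].
det(H) = 4·(-2) − 8² = -72.
Since det(H) < 0, H is indefinite and the critical point is a saddle point.

saddle point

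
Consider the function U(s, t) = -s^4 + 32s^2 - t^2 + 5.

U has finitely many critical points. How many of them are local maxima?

2

U separates as a function of s plus a function of t, so ∇U=0 decouples.
∂U/∂s = -4s(s - 4)(s + 4) = 0 at s ∈ {-4, 0, 4}; ∂U/∂t = -2t = 0 at t ∈ {0}.
The Hessian is diagonal: diag(U_ss, U_tt). Second derivatives: U_ss(-4)=-128, U_ss(0)=64, U_ss(4)=-128; U_tt(0)=-2.
Local maxima occur where both diagonal entries negative: (-4, 0), (4, 0). Count: 2.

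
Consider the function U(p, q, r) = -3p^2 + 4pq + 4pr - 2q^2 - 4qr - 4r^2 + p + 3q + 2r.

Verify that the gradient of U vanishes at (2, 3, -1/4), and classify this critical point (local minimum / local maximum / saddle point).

∇U = (-6p + 4q + 4r + 1, 4p - 4q - 4r + 3, 4p - 4q - 8r + 2); substituting (2, 3, -1/4) gives ∇U = (0, 0, 0), so (2, 3, -1/4) is indeed a critical point.
The Hessian is constant: H = [[-6, 4, 4], [4, -4, -4], [4, -4, -8]].
Leading principal minors: Δ₁ = -6, Δ₂ = 8, Δ₃ = -32.
The minors alternate sign starting negative (−, +, −), so H is negative definite: a local maximum.

local maximum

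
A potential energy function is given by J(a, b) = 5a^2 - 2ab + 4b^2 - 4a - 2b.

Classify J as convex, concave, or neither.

J is quadratic, so its Hessian is the constant matrix H = [[10, -2], [-2, 8]].
det(H) = 76, tr(H) = 18.
det(H) > 0 and tr(H) > 0, so H is positive definite everywhere: convex.

convex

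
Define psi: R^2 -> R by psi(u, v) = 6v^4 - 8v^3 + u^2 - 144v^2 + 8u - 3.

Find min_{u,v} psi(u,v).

-1299

psi(u,v) separates as P(u) + Q(v) − 3, so its minimum is min P + min Q − 3.
P'(u) = 2u + 8 vanishes at u ∈ {-4}; Q'(v) = 24v(v - 4)(v + 3) vanishes at v ∈ {-3, 0, 4}.
Local minima of P (where P''>0): P(-4)=-16. Local minima of Q: Q(-3)=-594, Q(4)=-1280.
So the global minimum of psi is P(-4) + Q(4) − 3 = -16 − 1280 − 3 = -1299, attained at (-4, 4).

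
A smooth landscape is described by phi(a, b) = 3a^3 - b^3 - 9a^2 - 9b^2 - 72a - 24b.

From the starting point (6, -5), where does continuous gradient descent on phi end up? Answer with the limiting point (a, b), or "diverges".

phi is separable, so gradient descent decouples: a follows -∂phi/∂a, b follows -∂phi/∂b.
∂phi/∂a = 9(a - 4)(a + 2); at a=6 this is 144, so a decreases.
∂phi/∂b = -3(b + 2)(b + 4); at b=-5 this is -9, so b increases.
a converges to its nearest critical value 4 (a local min of the a-part); b converges to -4. The iterate converges to (4, -4).

(4, -4)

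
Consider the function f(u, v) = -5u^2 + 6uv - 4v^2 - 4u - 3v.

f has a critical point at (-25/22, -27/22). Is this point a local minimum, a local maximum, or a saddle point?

The Hessian of f is constant: H = [[-10, 6], [6, -8]].
det(H) = (-10)·(-8) − 6² = 44.
det(H) > 0 and tr(H) = -18 < 0, so H is negative definite and the point is a local maximum.

local maximum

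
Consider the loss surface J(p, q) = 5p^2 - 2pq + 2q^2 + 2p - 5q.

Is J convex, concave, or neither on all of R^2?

J is quadratic, so its Hessian is the constant matrix H = [[10, -2], [-2, 4]].
det(H) = 36, tr(H) = 14.
det(H) > 0 and tr(H) > 0, so H is positive definite everywhere: convex.

convex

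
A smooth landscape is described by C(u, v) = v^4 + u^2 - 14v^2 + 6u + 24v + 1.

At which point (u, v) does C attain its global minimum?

(-3, -3)

C(u,v) separates as P(u) + Q(v) + 1, so its minimum is min P + min Q + 1.
P'(u) = 2u + 6 vanishes at u ∈ {-3}; Q'(v) = 4(v - 2)(v - 1)(v + 3) vanishes at v ∈ {-3, 1, 2}.
Local minima of P (where P''>0): P(-3)=-9. Local minima of Q: Q(-3)=-117, Q(2)=8.
So the global minimum of C is P(-3) + Q(-3) + 1 = -9 − 117 + 1 = -125, attained at (-3, -3).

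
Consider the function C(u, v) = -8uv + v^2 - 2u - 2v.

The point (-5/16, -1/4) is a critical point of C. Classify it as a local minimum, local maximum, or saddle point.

saddle point

The Hessian of C is constant: H = [[0, -8], [-8, 2]].
det(H) = 0·2 − (-8)² = -64.
Since det(H) < 0, H is indefinite and the critical point is a saddle point.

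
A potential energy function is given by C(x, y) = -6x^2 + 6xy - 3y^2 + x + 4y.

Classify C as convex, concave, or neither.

C is quadratic, so its Hessian is the constant matrix H = [[-12, 6], [6, -6]].
det(H) = 36, tr(H) = -18.
det(H) > 0 and tr(H) < 0, so H is negative definite everywhere: concave.

concave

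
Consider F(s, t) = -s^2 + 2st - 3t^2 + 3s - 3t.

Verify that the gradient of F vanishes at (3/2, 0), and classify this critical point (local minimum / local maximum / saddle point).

local maximum

∇F = (-2s + 2t + 3, 2s - 6t - 3); substituting (3/2, 0) gives ∇F = (0, 0), so (3/2, 0) is indeed a critical point.
The Hessian of F is constant: H = [[-2, 2], [2, -6]].
det(H) = (-2)·(-6) − 2² = 8.
det(H) > 0 and tr(H) = -8 < 0, so H is negative definite and the point is a local maximum.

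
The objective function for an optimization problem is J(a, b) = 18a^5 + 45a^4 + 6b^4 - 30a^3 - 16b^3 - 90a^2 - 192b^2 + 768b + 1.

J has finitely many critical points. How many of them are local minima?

4

J separates as a function of a plus a function of b, so ∇J=0 decouples.
∂J/∂a = 90a(a - 1)(a + 1)(a + 2) = 0 at a ∈ {-2, -1, 0, 1}; ∂J/∂b = 24(b - 4)(b - 2)(b + 4) = 0 at b ∈ {-4, 2, 4}.
The Hessian is diagonal: diag(J_aa, J_bb). Second derivatives: J_aa(-2)=-540, J_aa(-1)=180, J_aa(0)=-180, J_aa(1)=540; J_bb(-4)=1152, J_bb(2)=-288, J_bb(4)=384.
Local minima occur where both diagonal entries positive: (-1, -4), (-1, 4), (1, -4), (1, 4). Count: 4.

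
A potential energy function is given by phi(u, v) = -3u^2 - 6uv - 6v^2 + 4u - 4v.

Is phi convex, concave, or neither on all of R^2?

phi is quadratic, so its Hessian is the constant matrix H = [[-6, -6], [-6, -12]].
det(H) = 36, tr(H) = -18.
det(H) > 0 and tr(H) < 0, so H is negative definite everywhere: concave.

concave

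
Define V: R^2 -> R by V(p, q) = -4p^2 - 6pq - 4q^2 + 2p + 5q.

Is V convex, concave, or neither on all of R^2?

concave

V is quadratic, so its Hessian is the constant matrix H = [[-8, -6], [-6, -8]].
det(H) = 28, tr(H) = -16.
det(H) > 0 and tr(H) < 0, so H is negative definite everywhere: concave.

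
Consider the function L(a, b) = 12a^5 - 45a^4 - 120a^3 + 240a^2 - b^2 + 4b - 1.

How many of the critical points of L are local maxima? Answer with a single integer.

L separates as a function of a plus a function of b, so ∇L=0 decouples.
∂L/∂a = 60a(a - 4)(a - 1)(a + 2) = 0 at a ∈ {-2, 0, 1, 4}; ∂L/∂b = -2(b - 2) = 0 at b ∈ {2}.
The Hessian is diagonal: diag(L_aa, L_bb). Second derivatives: L_aa(-2)=-2160, L_aa(0)=480, L_aa(1)=-540, L_aa(4)=4320; L_bb(2)=-2.
Local maxima occur where both diagonal entries negative: (-2, 2), (1, 2). Count: 2.

2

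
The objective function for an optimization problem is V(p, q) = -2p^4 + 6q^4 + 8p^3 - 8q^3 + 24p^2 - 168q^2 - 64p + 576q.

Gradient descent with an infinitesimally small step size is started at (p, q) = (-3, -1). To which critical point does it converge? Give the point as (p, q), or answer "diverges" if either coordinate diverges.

V is separable, so gradient descent decouples: p follows -∂V/∂p, q follows -∂V/∂q.
∂V/∂p = -8(p - 4)(p - 1)(p + 2); at p=-3 this is 224, so p decreases.
∂V/∂q = 24(q - 3)(q - 2)(q + 4); at q=-1 this is 864, so q decreases.
The p-coordinate has no critical point in that direction and runs off to infinity.

diverges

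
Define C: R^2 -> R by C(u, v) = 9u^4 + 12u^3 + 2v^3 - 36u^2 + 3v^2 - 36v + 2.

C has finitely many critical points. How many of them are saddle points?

C separates as a function of u plus a function of v, so ∇C=0 decouples.
∂C/∂u = 36u(u - 1)(u + 2) = 0 at u ∈ {-2, 0, 1}; ∂C/∂v = 6(v - 2)(v + 3) = 0 at v ∈ {-3, 2}.
The Hessian is diagonal: diag(C_uu, C_vv). Second derivatives: C_uu(-2)=216, C_uu(0)=-72, C_uu(1)=108; C_vv(-3)=-30, C_vv(2)=30.
Saddle points occur where the two diagonal entries have opposite signs: (-2, -3), (0, 2), (1, -3). Count: 3.

3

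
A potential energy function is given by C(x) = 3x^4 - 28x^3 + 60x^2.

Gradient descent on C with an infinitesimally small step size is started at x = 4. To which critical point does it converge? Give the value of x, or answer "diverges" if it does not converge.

5

C'(x) = 12x(x - 5)(x - 2), so C'(4) = -96.
Gradient descent moves in the -C' direction, i.e. x is increasing.
The nearest critical point in that direction is x = 5, where C'' = 180 > 0 (a local minimum). The iterate converges there.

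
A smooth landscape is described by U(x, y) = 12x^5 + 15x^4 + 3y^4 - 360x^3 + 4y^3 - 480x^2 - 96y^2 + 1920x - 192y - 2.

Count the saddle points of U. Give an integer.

6

U separates as a function of x plus a function of y, so ∇U=0 decouples.
∂U/∂x = 60(x - 4)(x - 1)(x + 2)(x + 4) = 0 at x ∈ {-4, -2, 1, 4}; ∂U/∂y = 12(y - 4)(y + 1)(y + 4) = 0 at y ∈ {-4, -1, 4}.
The Hessian is diagonal: diag(U_xx, U_yy). Second derivatives: U_xx(-4)=-4800, U_xx(-2)=2160, U_xx(1)=-2700, U_xx(4)=8640; U_yy(-4)=288, U_yy(-1)=-180, U_yy(4)=480.
Saddle points occur where the two diagonal entries have opposite signs: (-4, -4), (-4, 4), (-2, -1), (1, -4), (1, 4), (4, -1). Count: 6.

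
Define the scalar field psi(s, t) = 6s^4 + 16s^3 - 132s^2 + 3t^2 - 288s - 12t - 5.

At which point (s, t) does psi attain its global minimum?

psi(s,t) separates as P(s) + Q(t) − 5, so its minimum is min P + min Q − 5.
P'(s) = 24(s - 3)(s + 1)(s + 4) vanishes at s ∈ {-4, -1, 3}; Q'(t) = 6(t - 2) vanishes at t ∈ {2}.
Local minima of P (where P''>0): P(-4)=-448, P(3)=-1134. Local minima of Q: Q(2)=-12.
So the global minimum of psi is P(3) + Q(2) − 5 = -1134 − 12 − 5 = -1151, attained at (3, 2).

(3, 2)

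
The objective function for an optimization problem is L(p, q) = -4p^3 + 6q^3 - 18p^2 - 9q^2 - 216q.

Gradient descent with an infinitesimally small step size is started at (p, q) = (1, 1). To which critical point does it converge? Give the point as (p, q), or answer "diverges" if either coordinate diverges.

L is separable, so gradient descent decouples: p follows -∂L/∂p, q follows -∂L/∂q.
∂L/∂p = -12p(p + 3); at p=1 this is -48, so p increases.
∂L/∂q = 18(q - 4)(q + 3); at q=1 this is -216, so q increases.
The p-coordinate has no critical point in that direction and runs off to infinity.

diverges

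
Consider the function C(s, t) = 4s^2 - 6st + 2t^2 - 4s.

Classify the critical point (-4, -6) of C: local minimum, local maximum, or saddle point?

saddle point

The Hessian of C is constant: H = [[8, -6], [-6, 4]].
det(H) = 8·4 − (-6)² = -4.
Since det(H) < 0, H is indefinite and the critical point is a saddle point.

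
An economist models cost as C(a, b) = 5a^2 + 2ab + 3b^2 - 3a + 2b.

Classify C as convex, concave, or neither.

C is quadratic, so its Hessian is the constant matrix H = [[10, 2], [2, 6]].
det(H) = 56, tr(H) = 16.
det(H) > 0 and tr(H) > 0, so H is positive definite everywhere: convex.

convex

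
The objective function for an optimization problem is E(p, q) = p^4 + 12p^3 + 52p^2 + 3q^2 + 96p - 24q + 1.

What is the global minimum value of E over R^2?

-111

E(p,q) separates as A(p) + B(q) + 1, so its minimum is min A + min B + 1.
A'(p) = 4(p + 2)(p + 3)(p + 4) vanishes at p ∈ {-4, -3, -2}; B'(q) = 6q - 24 vanishes at q ∈ {4}.
Local minima of A (where A''>0): A(-4)=-64, A(-2)=-64. Local minima of B: B(4)=-48.
So the global minimum of E is A(-4) + B(4) + 1 = -64 − 48 + 1 = -111, attained at (-4, 4).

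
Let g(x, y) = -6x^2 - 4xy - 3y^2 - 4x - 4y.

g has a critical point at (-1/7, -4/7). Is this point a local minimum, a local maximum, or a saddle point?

local maximum

The Hessian of g is constant: H = [[-12, -4], [-4, -6]].
det(H) = (-12)·(-6) − (-4)² = 56.
det(H) > 0 and tr(H) = -18 < 0, so H is negative definite and the point is a local maximum.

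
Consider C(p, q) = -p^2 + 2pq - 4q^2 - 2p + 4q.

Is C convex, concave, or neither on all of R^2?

C is quadratic, so its Hessian is the constant matrix H = [[-2, 2], [2, -8]].
det(H) = 12, tr(H) = -10.
det(H) > 0 and tr(H) < 0, so H is negative definite everywhere: concave.

concave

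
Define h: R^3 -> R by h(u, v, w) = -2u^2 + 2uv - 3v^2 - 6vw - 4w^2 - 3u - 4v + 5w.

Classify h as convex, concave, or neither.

concave

h is quadratic, so its Hessian is the constant matrix H = [[-4, 2, 0], [2, -6, -6], [0, -6, -8]].
Leading principal minors: -4, 20, -16.
Signs alternate −, +, − ⇒ H ≺ 0 ⇒ concave.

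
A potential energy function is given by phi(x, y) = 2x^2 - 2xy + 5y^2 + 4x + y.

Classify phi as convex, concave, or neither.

phi is quadratic, so its Hessian is the constant matrix H = [[4, -2], [-2, 10]].
det(H) = 36, tr(H) = 14.
det(H) > 0 and tr(H) > 0, so H is positive definite everywhere: convex.

convex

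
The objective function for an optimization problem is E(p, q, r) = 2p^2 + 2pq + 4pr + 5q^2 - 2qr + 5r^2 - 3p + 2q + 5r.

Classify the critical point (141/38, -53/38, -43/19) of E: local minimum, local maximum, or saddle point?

The Hessian is constant: H = [[4, 2, 4], [2, 10, -2], [4, -2, 10]].
Leading principal minors: Δ₁ = 4, Δ₂ = 36, Δ₃ = 152.
All leading minors are positive, so H is positive definite: a local minimum.

local minimum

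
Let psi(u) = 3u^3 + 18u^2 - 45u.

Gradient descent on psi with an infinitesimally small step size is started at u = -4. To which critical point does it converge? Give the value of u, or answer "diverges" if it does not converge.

psi'(u) = 9(u - 1)(u + 5), so psi'(-4) = -45.
Gradient descent moves in the -psi' direction, i.e. u is increasing.
The nearest critical point in that direction is u = 1, where psi'' = 54 > 0 (a local minimum). The iterate converges there.

1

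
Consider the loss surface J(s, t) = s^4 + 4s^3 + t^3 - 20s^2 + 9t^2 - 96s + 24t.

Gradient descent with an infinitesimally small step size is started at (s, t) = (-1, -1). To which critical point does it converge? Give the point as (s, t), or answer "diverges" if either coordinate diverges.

(3, -2)

J is separable, so gradient descent decouples: s follows -∂J/∂s, t follows -∂J/∂t.
∂J/∂s = 4(s - 3)(s + 2)(s + 4); at s=-1 this is -48, so s increases.
∂J/∂t = 3(t + 2)(t + 4); at t=-1 this is 9, so t decreases.
s converges to its nearest critical value 3 (a local min of the s-part); t converges to -2. The iterate converges to (3, -2).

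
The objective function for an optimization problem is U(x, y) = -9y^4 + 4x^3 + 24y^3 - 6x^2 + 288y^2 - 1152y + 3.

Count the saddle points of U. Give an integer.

U separates as a function of x plus a function of y, so ∇U=0 decouples.
∂U/∂x = 12x(x - 1) = 0 at x ∈ {0, 1}; ∂U/∂y = -36(y - 4)(y - 2)(y + 4) = 0 at y ∈ {-4, 2, 4}.
The Hessian is diagonal: diag(U_xx, U_yy). Second derivatives: U_xx(0)=-12, U_xx(1)=12; U_yy(-4)=-1728, U_yy(2)=432, U_yy(4)=-576.
Saddle points occur where the two diagonal entries have opposite signs: (0, 2), (1, -4), (1, 4). Count: 3.

3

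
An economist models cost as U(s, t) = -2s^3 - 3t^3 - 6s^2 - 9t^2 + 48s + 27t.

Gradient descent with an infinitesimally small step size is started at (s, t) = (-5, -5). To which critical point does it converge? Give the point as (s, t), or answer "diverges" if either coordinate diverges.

(-4, -3)

U is separable, so gradient descent decouples: s follows -∂U/∂s, t follows -∂U/∂t.
∂U/∂s = -6(s - 2)(s + 4); at s=-5 this is -42, so s increases.
∂U/∂t = -9(t - 1)(t + 3); at t=-5 this is -108, so t increases.
s converges to its nearest critical value -4 (a local min of the s-part); t converges to -3. The iterate converges to (-4, -3).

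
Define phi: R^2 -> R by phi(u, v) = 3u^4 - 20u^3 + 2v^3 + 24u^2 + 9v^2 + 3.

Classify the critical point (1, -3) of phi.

local maximum

The mixed partial ∂²phi/∂u∂v is 0, so the Hessian at any point is diag(phi_uu, phi_vv) = diag(12(3u^2 - 10u + 4), 6(2v + 3)).
At (1, -3): H = diag(-36, -18).
Both eigenvalues are negative, so H is negative definite: a local maximum.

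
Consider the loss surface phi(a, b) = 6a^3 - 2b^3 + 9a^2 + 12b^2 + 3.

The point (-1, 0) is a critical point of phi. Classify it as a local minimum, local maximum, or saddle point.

saddle point

The mixed partial ∂²phi/∂a∂b is 0, so the Hessian at any point is diag(phi_aa, phi_bb) = diag(18(2a + 1), 12(-b + 2)).
At (-1, 0): H = diag(-18, 24).
The eigenvalues have opposite signs, so H is indefinite: a saddle point.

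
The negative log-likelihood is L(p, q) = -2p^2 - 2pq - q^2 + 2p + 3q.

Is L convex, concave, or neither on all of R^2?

L is quadratic, so its Hessian is the constant matrix H = [[-4, -2], [-2, -2]].
det(H) = 4, tr(H) = -6.
det(H) > 0 and tr(H) < 0, so H is negative definite everywhere: concave.

concave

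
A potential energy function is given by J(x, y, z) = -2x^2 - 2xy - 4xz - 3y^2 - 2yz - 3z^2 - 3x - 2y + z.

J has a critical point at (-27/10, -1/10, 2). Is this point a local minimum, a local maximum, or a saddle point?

The Hessian is constant: H = [[-4, -2, -4], [-2, -6, -2], [-4, -2, -6]].
Leading principal minors: Δ₁ = -4, Δ₂ = 20, Δ₃ = -40.
The minors alternate sign starting negative (−, +, −), so H is negative definite: a local maximum.

local maximum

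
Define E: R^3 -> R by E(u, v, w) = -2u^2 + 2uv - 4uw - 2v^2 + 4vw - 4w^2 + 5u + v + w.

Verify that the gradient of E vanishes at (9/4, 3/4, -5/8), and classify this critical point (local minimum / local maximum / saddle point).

local maximum

∇E = (-4u + 2v - 4w + 5, 2u - 4v + 4w + 1, -4u + 4v - 8w + 1); substituting (9/4, 3/4, -5/8) gives ∇E = (0, 0, 0), so (9/4, 3/4, -5/8) is indeed a critical point.
The Hessian is constant: H = [[-4, 2, -4], [2, -4, 4], [-4, 4, -8]].
Leading principal minors: Δ₁ = -4, Δ₂ = 12, Δ₃ = -32.
The minors alternate sign starting negative (−, +, −), so H is negative definite: a local maximum.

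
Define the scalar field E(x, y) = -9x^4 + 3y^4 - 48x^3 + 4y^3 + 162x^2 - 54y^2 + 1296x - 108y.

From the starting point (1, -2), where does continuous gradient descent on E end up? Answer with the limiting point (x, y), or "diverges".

E is separable, so gradient descent decouples: x follows -∂E/∂x, y follows -∂E/∂y.
∂E/∂x = -36(x - 3)(x + 3)(x + 4); at x=1 this is 1440, so x decreases.
∂E/∂y = 12(y - 3)(y + 1)(y + 3); at y=-2 this is 60, so y decreases.
x converges to its nearest critical value -3 (a local min of the x-part); y converges to -3. The iterate converges to (-3, -3).

(-3, -3)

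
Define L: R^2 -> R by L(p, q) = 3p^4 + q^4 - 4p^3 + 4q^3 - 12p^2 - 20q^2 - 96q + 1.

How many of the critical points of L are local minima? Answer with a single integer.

L separates as a function of p plus a function of q, so ∇L=0 decouples.
∂L/∂p = 12p(p - 2)(p + 1) = 0 at p ∈ {-1, 0, 2}; ∂L/∂q = 4(q - 3)(q + 2)(q + 4) = 0 at q ∈ {-4, -2, 3}.
The Hessian is diagonal: diag(L_pp, L_qq). Second derivatives: L_pp(-1)=36, L_pp(0)=-24, L_pp(2)=72; L_qq(-4)=56, L_qq(-2)=-40, L_qq(3)=140.
Local minima occur where both diagonal entries positive: (-1, -4), (-1, 3), (2, -4), (2, 3). Count: 4.

4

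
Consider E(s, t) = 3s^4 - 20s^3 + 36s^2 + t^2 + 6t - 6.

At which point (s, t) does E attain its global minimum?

(0, -3)

E(s,t) separates as P(s) + Q(t) − 6, so its minimum is min P + min Q − 6.
P'(s) = 12s(s - 3)(s - 2) vanishes at s ∈ {0, 2, 3}; Q'(t) = 2(t + 3) vanishes at t ∈ {-3}.
Local minima of P (where P''>0): P(0)=0, P(3)=27. Local minima of Q: Q(-3)=-9.
So the global minimum of E is P(0) + Q(-3) − 6 = 0 − 9 − 6 = -15, attained at (0, -3).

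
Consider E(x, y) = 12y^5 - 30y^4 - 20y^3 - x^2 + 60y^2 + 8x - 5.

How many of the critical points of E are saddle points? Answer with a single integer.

2

E separates as a function of x plus a function of y, so ∇E=0 decouples.
∂E/∂x = -2(x - 4) = 0 at x ∈ {4}; ∂E/∂y = 60y(y - 2)(y - 1)(y + 1) = 0 at y ∈ {-1, 0, 1, 2}.
The Hessian is diagonal: diag(E_xx, E_yy). Second derivatives: E_xx(4)=-2; E_yy(-1)=-360, E_yy(0)=120, E_yy(1)=-120, E_yy(2)=360.
Saddle points occur where the two diagonal entries have opposite signs: (4, 0), (4, 2). Count: 2.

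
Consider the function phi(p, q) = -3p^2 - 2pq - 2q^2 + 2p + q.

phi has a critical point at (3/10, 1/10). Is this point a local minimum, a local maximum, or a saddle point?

local maximum

The Hessian of phi is constant: H = [[-6, -2], [-2, -4]].
det(H) = (-6)·(-4) − (-2)² = 20.
det(H) > 0 and tr(H) = -10 < 0, so H is negative definite and the point is a local maximum.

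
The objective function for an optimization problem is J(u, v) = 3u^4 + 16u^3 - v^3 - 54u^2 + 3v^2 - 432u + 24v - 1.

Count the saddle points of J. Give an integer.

3

J separates as a function of u plus a function of v, so ∇J=0 decouples.
∂J/∂u = 12(u - 3)(u + 3)(u + 4) = 0 at u ∈ {-4, -3, 3}; ∂J/∂v = -3(v - 4)(v + 2) = 0 at v ∈ {-2, 4}.
The Hessian is diagonal: diag(J_uu, J_vv). Second derivatives: J_uu(-4)=84, J_uu(-3)=-72, J_uu(3)=504; J_vv(-2)=18, J_vv(4)=-18.
Saddle points occur where the two diagonal entries have opposite signs: (-4, 4), (-3, -2), (3, 4). Count: 3.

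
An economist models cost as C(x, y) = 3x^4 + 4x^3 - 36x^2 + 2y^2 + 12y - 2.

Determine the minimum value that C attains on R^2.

C(x,y) separates as P(x) + Q(y) − 2, so its minimum is min P + min Q − 2.
P'(x) = 12x(x - 2)(x + 3) vanishes at x ∈ {-3, 0, 2}; Q'(y) = 4y + 12 vanishes at y ∈ {-3}.
Local minima of P (where P''>0): P(-3)=-189, P(2)=-64. Local minima of Q: Q(-3)=-18.
So the global minimum of C is P(-3) + Q(-3) − 2 = -189 − 18 − 2 = -209, attained at (-3, -3).

-209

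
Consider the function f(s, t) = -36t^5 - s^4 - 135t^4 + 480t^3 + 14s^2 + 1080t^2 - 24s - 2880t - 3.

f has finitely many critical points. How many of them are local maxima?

4

f separates as a function of s plus a function of t, so ∇f=0 decouples.
∂f/∂s = -4(s - 2)(s - 1)(s + 3) = 0 at s ∈ {-3, 1, 2}; ∂f/∂t = -180(t - 2)(t - 1)(t + 2)(t + 4) = 0 at t ∈ {-4, -2, 1, 2}.
The Hessian is diagonal: diag(f_ss, f_tt). Second derivatives: f_ss(-3)=-80, f_ss(1)=16, f_ss(2)=-20; f_tt(-4)=10800, f_tt(-2)=-4320, f_tt(1)=2700, f_tt(2)=-4320.
Local maxima occur where both diagonal entries negative: (-3, -2), (-3, 2), (2, -2), (2, 2). Count: 4.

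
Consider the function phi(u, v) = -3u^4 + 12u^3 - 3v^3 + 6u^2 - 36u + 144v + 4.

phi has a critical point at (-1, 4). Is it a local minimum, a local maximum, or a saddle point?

The mixed partial ∂²phi/∂u∂v is 0, so the Hessian at any point is diag(phi_uu, phi_vv) = diag(12(-3u^2 + 6u + 1), -18v).
At (-1, 4): H = diag(-96, -72).
Both eigenvalues are negative, so H is negative definite: a local maximum.

local maximum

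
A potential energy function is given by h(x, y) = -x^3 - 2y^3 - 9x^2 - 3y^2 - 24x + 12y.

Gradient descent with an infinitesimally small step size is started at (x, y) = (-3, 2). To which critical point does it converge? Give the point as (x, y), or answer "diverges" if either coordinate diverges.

h is separable, so gradient descent decouples: x follows -∂h/∂x, y follows -∂h/∂y.
∂h/∂x = -3(x + 2)(x + 4); at x=-3 this is 3, so x decreases.
∂h/∂y = -6(y - 1)(y + 2); at y=2 this is -24, so y increases.
The y-coordinate has no critical point in that direction and runs off to infinity.

diverges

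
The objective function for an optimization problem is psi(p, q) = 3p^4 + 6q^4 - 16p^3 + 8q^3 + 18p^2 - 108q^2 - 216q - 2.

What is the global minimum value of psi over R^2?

-947

psi(p,q) separates as A(p) + B(q) − 2, so its minimum is min A + min B − 2.
A'(p) = 12p(p - 3)(p - 1) vanishes at p ∈ {0, 1, 3}; B'(q) = 24(q - 3)(q + 1)(q + 3) vanishes at q ∈ {-3, -1, 3}.
Local minima of A (where A''>0): A(0)=0, A(3)=-27. Local minima of B: B(-3)=-54, B(3)=-918.
So the global minimum of psi is A(3) + B(3) − 2 = -27 − 918 − 2 = -947, attained at (3, 3).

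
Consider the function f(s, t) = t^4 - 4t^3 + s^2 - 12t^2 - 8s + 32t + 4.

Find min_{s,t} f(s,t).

f(s,t) separates as P(s) + Q(t) + 4, so its minimum is min P + min Q + 4.
P'(s) = 2s - 8 vanishes at s ∈ {4}; Q'(t) = 4(t - 4)(t - 1)(t + 2) vanishes at t ∈ {-2, 1, 4}.
Local minima of P (where P''>0): P(4)=-16. Local minima of Q: Q(-2)=-64, Q(4)=-64.
So the global minimum of f is P(4) + Q(-2) + 4 = -16 − 64 + 4 = -76, attained at (4, -2).

-76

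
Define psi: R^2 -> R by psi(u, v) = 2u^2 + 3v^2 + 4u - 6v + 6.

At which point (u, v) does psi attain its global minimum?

psi(u,v) separates as P(u) + Q(v) + 6, so its minimum is min P + min Q + 6.
P'(u) = 4u + 4 vanishes at u ∈ {-1}; Q'(v) = 6v - 6 vanishes at v ∈ {1}.
Local minima of P (where P''>0): P(-1)=-2. Local minima of Q: Q(1)=-3.
So the global minimum of psi is P(-1) + Q(1) + 6 = -2 − 3 + 6 = 1, attained at (-1, 1).

(-1, 1)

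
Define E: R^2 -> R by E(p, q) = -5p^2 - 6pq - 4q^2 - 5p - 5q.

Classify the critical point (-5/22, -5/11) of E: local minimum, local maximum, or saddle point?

local maximum

The Hessian of E is constant: H = [[-10, -6], [-6, -8]].
det(H) = (-10)·(-8) − (-6)² = 44.
det(H) > 0 and tr(H) = -18 < 0, so H is negative definite and the point is a local maximum.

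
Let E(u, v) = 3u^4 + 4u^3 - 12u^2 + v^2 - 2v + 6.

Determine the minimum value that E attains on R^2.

-27

E(u,v) separates as P(u) + Q(v) + 6, so its minimum is min P + min Q + 6.
P'(u) = 12u(u - 1)(u + 2) vanishes at u ∈ {-2, 0, 1}; Q'(v) = 2v - 2 vanishes at v ∈ {1}.
Local minima of P (where P''>0): P(-2)=-32, P(1)=-5. Local minima of Q: Q(1)=-1.
So the global minimum of E is P(-2) + Q(1) + 6 = -32 − 1 + 6 = -27, attained at (-2, 1).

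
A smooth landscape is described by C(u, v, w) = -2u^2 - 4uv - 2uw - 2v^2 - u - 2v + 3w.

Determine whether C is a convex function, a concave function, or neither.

C is quadratic, so its Hessian is the constant matrix H = [[-4, -4, -2], [-4, -4, 0], [-2, 0, 0]].
Leading principal minors: -4, 0, 16.
Neither pattern holds ⇒ H is indefinite ⇒ neither convex nor concave.

neither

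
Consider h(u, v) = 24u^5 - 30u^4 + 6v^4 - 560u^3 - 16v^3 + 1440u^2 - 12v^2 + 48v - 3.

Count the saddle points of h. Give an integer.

h separates as a function of u plus a function of v, so ∇h=0 decouples.
∂h/∂u = 120u(u - 3)(u - 2)(u + 4) = 0 at u ∈ {-4, 0, 2, 3}; ∂h/∂v = 24(v - 2)(v - 1)(v + 1) = 0 at v ∈ {-1, 1, 2}.
The Hessian is diagonal: diag(h_uu, h_vv). Second derivatives: h_uu(-4)=-20160, h_uu(0)=2880, h_uu(2)=-1440, h_uu(3)=2520; h_vv(-1)=144, h_vv(1)=-48, h_vv(2)=72.
Saddle points occur where the two diagonal entries have opposite signs: (-4, -1), (-4, 2), (0, 1), (2, -1), (2, 2), (3, 1). Count: 6.

6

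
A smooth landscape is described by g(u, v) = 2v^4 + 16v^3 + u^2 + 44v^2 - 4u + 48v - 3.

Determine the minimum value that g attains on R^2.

-25

g(u,v) separates as P(u) + Q(v) − 3, so its minimum is min P + min Q − 3.
P'(u) = 2u - 4 vanishes at u ∈ {2}; Q'(v) = 8(v + 1)(v + 2)(v + 3) vanishes at v ∈ {-3, -2, -1}.
Local minima of P (where P''>0): P(2)=-4. Local minima of Q: Q(-3)=-18, Q(-1)=-18.
So the global minimum of g is P(2) + Q(-3) − 3 = -4 − 18 − 3 = -25, attained at (2, -3).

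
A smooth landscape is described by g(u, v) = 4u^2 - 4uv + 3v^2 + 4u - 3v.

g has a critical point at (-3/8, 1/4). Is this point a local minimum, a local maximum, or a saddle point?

local minimum

The Hessian of g is constant: H = [[8, -4], [-4, 6]].
det(H) = 8·6 − (-4)² = 32.
det(H) > 0 and tr(H) = 14 > 0, so H is positive definite and the point is a local minimum.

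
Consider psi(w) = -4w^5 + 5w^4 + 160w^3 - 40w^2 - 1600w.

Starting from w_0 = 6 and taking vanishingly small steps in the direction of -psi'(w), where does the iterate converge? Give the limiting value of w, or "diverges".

diverges

psi'(w) = -20(w - 5)(w - 2)(w + 2)(w + 4), so psi'(6) = -6400.
Gradient descent moves in the -psi' direction, i.e. w is increasing.
There is no critical point above w=6, and psi' keeps the same sign, so the iterate runs off to +∞.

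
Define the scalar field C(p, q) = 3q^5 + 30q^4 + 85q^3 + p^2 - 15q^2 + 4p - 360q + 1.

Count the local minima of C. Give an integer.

C separates as a function of p plus a function of q, so ∇C=0 decouples.
∂C/∂p = 2(p + 2) = 0 at p ∈ {-2}; ∂C/∂q = 15(q - 1)(q + 2)(q + 3)(q + 4) = 0 at q ∈ {-4, -3, -2, 1}.
The Hessian is diagonal: diag(C_pp, C_qq). Second derivatives: C_pp(-2)=2; C_qq(-4)=-150, C_qq(-3)=60, C_qq(-2)=-90, C_qq(1)=900.
Local minima occur where both diagonal entries positive: (-2, -3), (-2, 1). Count: 2.

2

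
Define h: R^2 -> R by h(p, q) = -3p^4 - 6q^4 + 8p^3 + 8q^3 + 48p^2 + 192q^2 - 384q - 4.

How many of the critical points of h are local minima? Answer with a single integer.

h separates as a function of p plus a function of q, so ∇h=0 decouples.
∂h/∂p = -12p(p - 4)(p + 2) = 0 at p ∈ {-2, 0, 4}; ∂h/∂q = -24(q - 4)(q - 1)(q + 4) = 0 at q ∈ {-4, 1, 4}.
The Hessian is diagonal: diag(h_pp, h_qq). Second derivatives: h_pp(-2)=-144, h_pp(0)=96, h_pp(4)=-288; h_qq(-4)=-960, h_qq(1)=360, h_qq(4)=-576.
Local minima occur where both diagonal entries positive: (0, 1). Count: 1.

1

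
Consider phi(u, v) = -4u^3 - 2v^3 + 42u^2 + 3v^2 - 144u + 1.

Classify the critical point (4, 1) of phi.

local maximum

The mixed partial ∂²phi/∂u∂v is 0, so the Hessian at any point is diag(phi_uu, phi_vv) = diag(12(-2u + 7), 6(-2v + 1)).
At (4, 1): H = diag(-12, -6).
Both eigenvalues are negative, so H is negative definite: a local maximum.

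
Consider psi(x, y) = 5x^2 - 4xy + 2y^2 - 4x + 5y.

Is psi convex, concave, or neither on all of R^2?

convex

psi is quadratic, so its Hessian is the constant matrix H = [[10, -4], [-4, 4]].
det(H) = 24, tr(H) = 14.
det(H) > 0 and tr(H) > 0, so H is positive definite everywhere: convex.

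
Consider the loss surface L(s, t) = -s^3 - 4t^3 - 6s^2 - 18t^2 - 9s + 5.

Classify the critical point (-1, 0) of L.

The mixed partial ∂²L/∂s∂t is 0, so the Hessian at any point is diag(L_ss, L_tt) = diag(-6(s + 2), -12(2t + 3)).
At (-1, 0): H = diag(-6, -36).
Both eigenvalues are negative, so H is negative definite: a local maximum.

local maximum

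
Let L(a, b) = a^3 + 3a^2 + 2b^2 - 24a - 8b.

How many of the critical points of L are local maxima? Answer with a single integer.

0

L separates as a function of a plus a function of b, so ∇L=0 decouples.
∂L/∂a = 3(a - 2)(a + 4) = 0 at a ∈ {-4, 2}; ∂L/∂b = 4(b - 2) = 0 at b ∈ {2}.
The Hessian is diagonal: diag(L_aa, L_bb). Second derivatives: L_aa(-4)=-18, L_aa(2)=18; L_bb(2)=4.
Local maxima occur where both diagonal entries negative: none. Count: 0.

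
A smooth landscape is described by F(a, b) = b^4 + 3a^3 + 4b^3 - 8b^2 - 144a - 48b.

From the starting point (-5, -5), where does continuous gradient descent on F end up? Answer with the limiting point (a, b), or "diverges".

F is separable, so gradient descent decouples: a follows -∂F/∂a, b follows -∂F/∂b.
∂F/∂a = 9(a - 4)(a + 4); at a=-5 this is 81, so a decreases.
∂F/∂b = 4(b - 2)(b + 2)(b + 3); at b=-5 this is -168, so b increases.
The a-coordinate has no critical point in that direction and runs off to infinity.

diverges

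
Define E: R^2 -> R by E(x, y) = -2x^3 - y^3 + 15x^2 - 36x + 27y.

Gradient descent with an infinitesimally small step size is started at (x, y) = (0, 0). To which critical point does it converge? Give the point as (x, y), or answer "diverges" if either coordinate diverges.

(2, -3)

E is separable, so gradient descent decouples: x follows -∂E/∂x, y follows -∂E/∂y.
∂E/∂x = -6(x - 3)(x - 2); at x=0 this is -36, so x increases.
∂E/∂y = -3(y - 3)(y + 3); at y=0 this is 27, so y decreases.
x converges to its nearest critical value 2 (a local min of the x-part); y converges to -3. The iterate converges to (2, -3).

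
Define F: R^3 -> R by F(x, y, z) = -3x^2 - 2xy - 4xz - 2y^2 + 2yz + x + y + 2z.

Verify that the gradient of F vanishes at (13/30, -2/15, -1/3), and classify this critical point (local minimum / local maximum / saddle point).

saddle point

∇F = (-6x - 2y - 4z + 1, -2x - 4y + 2z + 1, -4x + 2y + 2); substituting (13/30, -2/15, -1/3) gives ∇F = (0, 0, 0), so (13/30, -2/15, -1/3) is indeed a critical point.
The Hessian is constant: H = [[-6, -2, -4], [-2, -4, 2], [-4, 2, 0]].
Leading principal minors: Δ₁ = -6, Δ₂ = 20, Δ₃ = 120.
The minors fit neither the all-positive nor the alternating-sign pattern, so H is indefinite: a saddle point.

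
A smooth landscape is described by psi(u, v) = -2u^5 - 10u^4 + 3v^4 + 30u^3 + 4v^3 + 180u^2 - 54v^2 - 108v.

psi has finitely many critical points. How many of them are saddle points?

6

psi separates as a function of u plus a function of v, so ∇psi=0 decouples.
∂psi/∂u = -10u(u - 3)(u + 3)(u + 4) = 0 at u ∈ {-4, -3, 0, 3}; ∂psi/∂v = 12(v - 3)(v + 1)(v + 3) = 0 at v ∈ {-3, -1, 3}.
The Hessian is diagonal: diag(psi_uu, psi_vv). Second derivatives: psi_uu(-4)=280, psi_uu(-3)=-180, psi_uu(0)=360, psi_uu(3)=-1260; psi_vv(-3)=144, psi_vv(-1)=-96, psi_vv(3)=288.
Saddle points occur where the two diagonal entries have opposite signs: (-4, -1), (-3, -3), (-3, 3), (0, -1), (3, -3), (3, 3). Count: 6.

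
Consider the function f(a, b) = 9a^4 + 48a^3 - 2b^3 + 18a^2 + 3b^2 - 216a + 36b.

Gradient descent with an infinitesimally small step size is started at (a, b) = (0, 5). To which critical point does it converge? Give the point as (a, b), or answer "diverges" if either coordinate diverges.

f is separable, so gradient descent decouples: a follows -∂f/∂a, b follows -∂f/∂b.
∂f/∂a = 36(a - 1)(a + 2)(a + 3); at a=0 this is -216, so a increases.
∂f/∂b = -6(b - 3)(b + 2); at b=5 this is -84, so b increases.
The b-coordinate has no critical point in that direction and runs off to infinity.

diverges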